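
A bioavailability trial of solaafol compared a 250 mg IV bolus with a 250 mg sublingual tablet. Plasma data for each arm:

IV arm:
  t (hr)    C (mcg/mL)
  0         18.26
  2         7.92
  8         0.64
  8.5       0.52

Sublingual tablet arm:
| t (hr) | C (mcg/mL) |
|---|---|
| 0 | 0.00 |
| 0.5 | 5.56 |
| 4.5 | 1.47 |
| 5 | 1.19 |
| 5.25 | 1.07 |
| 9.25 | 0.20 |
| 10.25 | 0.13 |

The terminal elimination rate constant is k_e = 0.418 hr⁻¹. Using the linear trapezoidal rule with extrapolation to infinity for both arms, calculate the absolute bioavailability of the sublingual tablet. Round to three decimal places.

Trapezoidal AUC_0→8.5 (IV):
  [0→2]: (18.26+7.92)/2 × 2 = 26.18
  [2→8]: (7.92+0.64)/2 × 6 = 25.68
  [8→8.5]: (0.64+0.52)/2 × 0.5 = 0.29
  Sum = 52.15 mcg/mL·hr
IV tail: 0.52/0.418 = 1.244; AUC_iv,0→∞ = 52.15 + 1.244 = 53.394 mcg/mL·hr
Trapezoidal AUC_0→10.25 (sublingual tablet):
  [0→0.5]: (0.00+5.56)/2 × 0.5 = 1.39
  [0.5→4.5]: (5.56+1.47)/2 × 4 = 14.06
  [4.5→5]: (1.47+1.19)/2 × 0.5 = 0.665
  [5→5.25]: (1.19+1.07)/2 × 0.25 = 0.2825
  [5.25→9.25]: (1.07+0.20)/2 × 4 = 2.54
  [9.25→10.25]: (0.20+0.13)/2 × 1 = 0.165
  Sum = 19.1025 mcg/mL·hr
sublingual tablet tail: 0.13/0.418 = 0.311; AUC_ev,0→∞ = 19.1025 + 0.311 = 19.4135 mcg/mL·hr
F = (AUC_ev/D_ev)/(AUC_iv/D_iv) = (19.4135/250)/(53.394/250) = 0.077654/0.213576 = 0.3636

F = 0.364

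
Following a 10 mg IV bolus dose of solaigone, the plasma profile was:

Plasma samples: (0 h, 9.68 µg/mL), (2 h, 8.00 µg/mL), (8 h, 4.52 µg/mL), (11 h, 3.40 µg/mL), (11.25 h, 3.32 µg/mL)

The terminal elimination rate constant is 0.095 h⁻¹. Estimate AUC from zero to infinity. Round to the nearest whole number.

Trapezoidal AUC_0→11.25:
  [0→2]: (9.68+8.00)/2 × 2 = 17.68
  [2→8]: (8.00+4.52)/2 × 6 = 37.56
  [8→11]: (4.52+3.40)/2 × 3 = 11.88
  [11→11.25]: (3.40+3.32)/2 × 0.25 = 0.84
  Sum = 67.96 µg/mL·h
Extrapolated tail: C_last / k_e = 3.32 / 0.095 = 34.947
AUC_0→∞ = 67.96 + 34.947 = 102.907 µg/mL·h

AUC = 103 µg/mL·h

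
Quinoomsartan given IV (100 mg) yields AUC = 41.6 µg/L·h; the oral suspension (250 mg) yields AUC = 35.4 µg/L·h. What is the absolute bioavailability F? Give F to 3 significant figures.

F = (AUC_ev / D_ev) / (AUC_iv / D_iv)
  = (35.4/250) / (41.6/100)
  = 0.1416 / 0.416 = 0.3404

F = 0.340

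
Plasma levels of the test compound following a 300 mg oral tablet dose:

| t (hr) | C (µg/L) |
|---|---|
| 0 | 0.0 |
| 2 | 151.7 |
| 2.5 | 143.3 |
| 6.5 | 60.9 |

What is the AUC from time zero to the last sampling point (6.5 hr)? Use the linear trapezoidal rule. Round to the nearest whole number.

Trapezoidal AUC_0→6.5:
  [0→2]: (0.0+151.7)/2 × 2 = 151.7
  [2→2.5]: (151.7+143.3)/2 × 0.5 = 73.75
  [2.5→6.5]: (143.3+60.9)/2 × 4 = 408.4
  Sum = 633.85 µg/L·hr

AUC = 634 µg/L·hr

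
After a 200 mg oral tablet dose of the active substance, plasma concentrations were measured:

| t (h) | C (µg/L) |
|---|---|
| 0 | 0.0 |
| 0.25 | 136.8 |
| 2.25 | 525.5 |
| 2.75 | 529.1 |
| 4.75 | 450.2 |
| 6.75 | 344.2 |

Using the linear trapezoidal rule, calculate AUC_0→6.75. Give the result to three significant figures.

Trapezoidal AUC_0→6.75:
  [0→0.25]: (0.0+136.8)/2 × 0.25 = 17.1
  [0.25→2.25]: (136.8+525.5)/2 × 2 = 662.3
  [2.25→2.75]: (525.5+529.1)/2 × 0.5 = 263.65
  [2.75→4.75]: (529.1+450.2)/2 × 2 = 979.3
  [4.75→6.75]: (450.2+344.2)/2 × 2 = 794.4
  Sum = 2716.75 µg/L·h

AUC = 2720 µg/L·h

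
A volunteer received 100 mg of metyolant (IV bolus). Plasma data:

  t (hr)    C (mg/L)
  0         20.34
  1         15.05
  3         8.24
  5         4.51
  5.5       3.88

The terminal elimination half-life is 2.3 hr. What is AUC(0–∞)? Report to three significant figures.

AUC = 68.7 mg/L·hr

Trapezoidal AUC_0→5.5:
  [0→1]: (20.34+15.05)/2 × 1 = 17.695
  [1→3]: (15.05+8.24)/2 × 2 = 23.29
  [3→5]: (8.24+4.51)/2 × 2 = 12.75
  [5→5.5]: (4.51+3.88)/2 × 0.5 = 2.0975
  Sum = 55.8325 mg/L·hr
k_e = ln2 / t½ = 0.693147 / 2.3 = 0.3014 hr^-1
Extrapolated tail: C_last / k_e = 3.88 / 0.3014 = 12.873
AUC_0→∞ = 55.8325 + 12.873 = 68.7055 mg/L·hr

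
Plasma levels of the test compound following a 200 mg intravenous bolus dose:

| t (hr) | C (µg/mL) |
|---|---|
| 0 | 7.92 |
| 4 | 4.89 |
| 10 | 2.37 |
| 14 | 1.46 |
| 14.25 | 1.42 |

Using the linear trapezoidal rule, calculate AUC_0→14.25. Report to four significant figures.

Trapezoidal AUC_0→14.25:
  [0→4]: (7.92+4.89)/2 × 4 = 25.62
  [4→10]: (4.89+2.37)/2 × 6 = 21.78
  [10→14]: (2.37+1.46)/2 × 4 = 7.66
  [14→14.25]: (1.46+1.42)/2 × 0.25 = 0.36
  Sum = 55.42 µg/mL·hr

AUC = 55.42 µg/mL·hr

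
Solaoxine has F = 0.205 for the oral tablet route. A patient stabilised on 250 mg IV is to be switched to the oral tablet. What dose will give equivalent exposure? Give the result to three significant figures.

For equal systemic exposure: F × D_ev = D_iv
D_ev = D_iv / F = 250 / 0.205 = 1219.51 mg

D_oral = 1220 mg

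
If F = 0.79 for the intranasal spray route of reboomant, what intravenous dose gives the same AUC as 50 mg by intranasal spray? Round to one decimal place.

Systemic exposure from an extravascular dose = F × D_ev, so the equivalent IV dose is F × D_ev.
D_iv = F × D_ev = 0.79 × 50 = 39.5 mg

D_iv = 39.5 mg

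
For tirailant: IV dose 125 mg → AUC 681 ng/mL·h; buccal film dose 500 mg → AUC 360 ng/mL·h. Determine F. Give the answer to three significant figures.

F = (AUC_ev / D_ev) / (AUC_iv / D_iv)
  = (360/500) / (681/125)
  = 0.72 / 5.448 = 0.1322

F = 0.132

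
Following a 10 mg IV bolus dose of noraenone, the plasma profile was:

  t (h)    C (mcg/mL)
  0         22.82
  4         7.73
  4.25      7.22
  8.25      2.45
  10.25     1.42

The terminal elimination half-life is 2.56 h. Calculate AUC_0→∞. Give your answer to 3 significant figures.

AUC = 91.4 mcg/mL·h

Trapezoidal AUC_0→10.25:
  [0→4]: (22.82+7.73)/2 × 4 = 61.1
  [4→4.25]: (7.73+7.22)/2 × 0.25 = 1.86875
  [4.25→8.25]: (7.22+2.45)/2 × 4 = 19.34
  [8.25→10.25]: (2.45+1.42)/2 × 2 = 3.87
  Sum = 86.17875 mcg/mL·h
k_e = ln2 / t½ = 0.693147 / 2.56 = 0.2708 h^-1
Extrapolated tail: C_last / k_e = 1.42 / 0.2708 = 5.244
AUC_0→∞ = 86.17875 + 5.244 = 91.42275 mcg/mL·h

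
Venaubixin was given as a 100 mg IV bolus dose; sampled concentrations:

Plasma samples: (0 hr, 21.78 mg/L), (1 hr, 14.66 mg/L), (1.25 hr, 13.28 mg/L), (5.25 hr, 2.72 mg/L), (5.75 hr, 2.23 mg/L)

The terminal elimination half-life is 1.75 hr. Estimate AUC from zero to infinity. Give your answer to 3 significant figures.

Trapezoidal AUC_0→5.75:
  [0→1]: (21.78+14.66)/2 × 1 = 18.22
  [1→1.25]: (14.66+13.28)/2 × 0.25 = 3.4925
  [1.25→5.25]: (13.28+2.72)/2 × 4 = 32.0
  [5.25→5.75]: (2.72+2.23)/2 × 0.5 = 1.2375
  Sum = 54.95 mg/L·hr
k_e = ln2 / t½ = 0.693147 / 1.75 = 0.3961 hr^-1
Extrapolated tail: C_last / k_e = 2.23 / 0.3961 = 5.630
AUC_0→∞ = 54.95 + 5.630 = 60.58 mg/L·hr

AUC = 60.6 mg/L·hr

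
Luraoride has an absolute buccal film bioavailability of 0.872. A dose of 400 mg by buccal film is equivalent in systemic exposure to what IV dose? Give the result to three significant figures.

Systemic exposure from an extravascular dose = F × D_ev, so the equivalent IV dose is F × D_ev.
D_iv = F × D_ev = 0.872 × 400 = 348.8 mg

D_iv = 349 mg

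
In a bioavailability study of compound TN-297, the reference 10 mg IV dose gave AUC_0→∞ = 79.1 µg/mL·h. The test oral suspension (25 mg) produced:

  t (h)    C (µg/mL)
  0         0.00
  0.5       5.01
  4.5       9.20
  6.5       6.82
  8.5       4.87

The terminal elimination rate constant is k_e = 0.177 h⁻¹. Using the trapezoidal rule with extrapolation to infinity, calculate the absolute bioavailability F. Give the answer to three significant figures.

Trapezoidal AUC_0→8.5 (oral suspension):
  [0→0.5]: (0.00+5.01)/2 × 0.5 = 1.2525
  [0.5→4.5]: (5.01+9.20)/2 × 4 = 28.42
  [4.5→6.5]: (9.20+6.82)/2 × 2 = 16.02
  [6.5→8.5]: (6.82+4.87)/2 × 2 = 11.69
  Sum = 57.3825 µg/mL·h
Tail: C_last/k_e = 4.87/0.177 = 27.514
AUC_0→∞ (oral suspension) = 57.3825 + 27.514 = 84.8965 µg/mL·h
F = (AUC_ev/D_ev)/(AUC_iv/D_iv) = (84.8965/25)/(79.1/10) = 3.39586/7.91 = 0.4293

F = 0.429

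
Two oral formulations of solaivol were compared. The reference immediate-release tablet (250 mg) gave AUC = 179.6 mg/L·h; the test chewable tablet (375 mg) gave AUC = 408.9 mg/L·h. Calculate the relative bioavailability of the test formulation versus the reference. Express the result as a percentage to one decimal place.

F_rel = (AUC_test/D_test) / (AUC_ref/D_ref)
      = (408.9/375) / (179.6/250)
      = 1.0904 / 0.7184 = 1.5178 = 151.78%

F_rel = 151.8%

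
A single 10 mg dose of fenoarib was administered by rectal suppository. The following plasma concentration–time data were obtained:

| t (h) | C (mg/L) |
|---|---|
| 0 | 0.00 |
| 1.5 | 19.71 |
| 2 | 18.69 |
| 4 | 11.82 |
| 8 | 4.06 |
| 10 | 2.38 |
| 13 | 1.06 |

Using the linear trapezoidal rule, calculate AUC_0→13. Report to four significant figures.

Trapezoidal AUC_0→13:
  [0→1.5]: (0.00+19.71)/2 × 1.5 = 14.7825
  [1.5→2]: (19.71+18.69)/2 × 0.5 = 9.6
  [2→4]: (18.69+11.82)/2 × 2 = 30.51
  [4→8]: (11.82+4.06)/2 × 4 = 31.76
  [8→10]: (4.06+2.38)/2 × 2 = 6.44
  [10→13]: (2.38+1.06)/2 × 3 = 5.16
  Sum = 98.2525 mg/L·h

AUC = 98.25 mg/L·h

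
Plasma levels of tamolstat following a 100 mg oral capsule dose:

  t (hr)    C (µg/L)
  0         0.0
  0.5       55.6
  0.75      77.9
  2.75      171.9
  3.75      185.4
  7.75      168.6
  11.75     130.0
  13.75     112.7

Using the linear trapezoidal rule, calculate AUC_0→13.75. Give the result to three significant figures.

Trapezoidal AUC_0→13.75:
  [0→0.5]: (0.0+55.6)/2 × 0.5 = 13.9
  [0.5→0.75]: (55.6+77.9)/2 × 0.25 = 16.6875
  [0.75→2.75]: (77.9+171.9)/2 × 2 = 249.8
  [2.75→3.75]: (171.9+185.4)/2 × 1 = 178.65
  [3.75→7.75]: (185.4+168.6)/2 × 4 = 708.0
  [7.75→11.75]: (168.6+130.0)/2 × 4 = 597.2
  [11.75→13.75]: (130.0+112.7)/2 × 2 = 242.7
  Sum = 2006.9375 µg/L·hr

AUC = 2010 µg/L·hr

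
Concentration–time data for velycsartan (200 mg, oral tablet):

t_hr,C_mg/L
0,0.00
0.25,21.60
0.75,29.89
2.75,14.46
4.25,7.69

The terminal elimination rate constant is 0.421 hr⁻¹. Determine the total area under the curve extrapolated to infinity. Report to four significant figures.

AUC = 94.80 mg/L·hr

Trapezoidal AUC_0→4.25:
  [0→0.25]: (0.00+21.60)/2 × 0.25 = 2.7
  [0.25→0.75]: (21.60+29.89)/2 × 0.5 = 12.8725
  [0.75→2.75]: (29.89+14.46)/2 × 2 = 44.35
  [2.75→4.25]: (14.46+7.69)/2 × 1.5 = 16.6125
  Sum = 76.535 mg/L·hr
Extrapolated tail: C_last / k_e = 7.69 / 0.421 = 18.266
AUC_0→∞ = 76.535 + 18.266 = 94.801 mg/L·hr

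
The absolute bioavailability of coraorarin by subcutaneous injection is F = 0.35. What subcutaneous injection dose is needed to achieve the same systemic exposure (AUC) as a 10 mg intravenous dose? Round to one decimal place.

D_subcutaneous = 28.6 mg

For equal systemic exposure: F × D_ev = D_iv
D_ev = D_iv / F = 10 / 0.35 = 28.5714 mg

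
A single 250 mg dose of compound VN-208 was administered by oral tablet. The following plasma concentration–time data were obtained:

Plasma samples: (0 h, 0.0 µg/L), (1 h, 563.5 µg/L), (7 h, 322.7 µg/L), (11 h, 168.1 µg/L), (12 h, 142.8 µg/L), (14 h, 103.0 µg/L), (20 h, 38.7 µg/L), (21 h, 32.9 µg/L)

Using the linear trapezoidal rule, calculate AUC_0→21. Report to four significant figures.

Trapezoidal AUC_0→21:
  [0→1]: (0.0+563.5)/2 × 1 = 281.75
  [1→7]: (563.5+322.7)/2 × 6 = 2658.6
  [7→11]: (322.7+168.1)/2 × 4 = 981.6
  [11→12]: (168.1+142.8)/2 × 1 = 155.45
  [12→14]: (142.8+103.0)/2 × 2 = 245.8
  [14→20]: (103.0+38.7)/2 × 6 = 425.1
  [20→21]: (38.7+32.9)/2 × 1 = 35.8
  Sum = 4784.1 µg/L·h

AUC = 4784 µg/L·h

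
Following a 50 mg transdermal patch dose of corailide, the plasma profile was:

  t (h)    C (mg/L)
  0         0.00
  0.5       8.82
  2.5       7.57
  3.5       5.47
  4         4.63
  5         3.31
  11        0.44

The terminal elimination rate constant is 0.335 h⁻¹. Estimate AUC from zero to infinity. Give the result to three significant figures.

AUC = 44.2 mg/L·h

Trapezoidal AUC_0→11:
  [0→0.5]: (0.00+8.82)/2 × 0.5 = 2.205
  [0.5→2.5]: (8.82+7.57)/2 × 2 = 16.39
  [2.5→3.5]: (7.57+5.47)/2 × 1 = 6.52
  [3.5→4]: (5.47+4.63)/2 × 0.5 = 2.525
  [4→5]: (4.63+3.31)/2 × 1 = 3.97
  [5→11]: (3.31+0.44)/2 × 6 = 11.25
  Sum = 42.86 mg/L·h
Extrapolated tail: C_last / k_e = 0.44 / 0.335 = 1.313
AUC_0→∞ = 42.86 + 1.313 = 44.173 mg/L·h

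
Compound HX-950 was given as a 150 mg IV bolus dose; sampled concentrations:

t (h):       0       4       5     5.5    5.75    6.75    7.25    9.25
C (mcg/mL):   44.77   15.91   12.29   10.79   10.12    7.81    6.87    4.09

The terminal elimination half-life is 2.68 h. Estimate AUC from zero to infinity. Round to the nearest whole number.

AUC = 183 mcg/mL·h

Trapezoidal AUC_0→9.25:
  [0→4]: (44.77+15.91)/2 × 4 = 121.36
  [4→5]: (15.91+12.29)/2 × 1 = 14.1
  [5→5.5]: (12.29+10.79)/2 × 0.5 = 5.77
  [5.5→5.75]: (10.79+10.12)/2 × 0.25 = 2.61375
  [5.75→6.75]: (10.12+7.81)/2 × 1 = 8.965
  [6.75→7.25]: (7.81+6.87)/2 × 0.5 = 3.67
  [7.25→9.25]: (6.87+4.09)/2 × 2 = 10.96
  Sum = 167.43875 mcg/mL·h
k_e = ln2 / t½ = 0.693147 / 2.68 = 0.2586 h^-1
Extrapolated tail: C_last / k_e = 4.09 / 0.2586 = 15.816
AUC_0→∞ = 167.43875 + 15.816 = 183.25475 mcg/mL·h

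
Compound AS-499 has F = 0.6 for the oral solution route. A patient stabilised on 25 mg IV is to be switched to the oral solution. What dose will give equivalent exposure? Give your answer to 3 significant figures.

For equal systemic exposure: F × D_ev = D_iv
D_ev = D_iv / F = 25 / 0.6 = 41.6667 mg

D_oral = 41.7 mg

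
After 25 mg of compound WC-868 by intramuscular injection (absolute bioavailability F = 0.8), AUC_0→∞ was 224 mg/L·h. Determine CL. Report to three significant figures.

CL = 0.0893 L/h

CL = F × Dose / AUC_0→∞
   = 0.8 × 25 / 224 = 0.0892857 L/h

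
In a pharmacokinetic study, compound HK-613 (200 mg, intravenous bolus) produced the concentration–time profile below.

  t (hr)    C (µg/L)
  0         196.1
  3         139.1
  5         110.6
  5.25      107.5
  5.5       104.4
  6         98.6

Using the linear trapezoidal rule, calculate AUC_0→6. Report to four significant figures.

Trapezoidal AUC_0→6:
  [0→3]: (196.1+139.1)/2 × 3 = 502.8
  [3→5]: (139.1+110.6)/2 × 2 = 249.7
  [5→5.25]: (110.6+107.5)/2 × 0.25 = 27.2625
  [5.25→5.5]: (107.5+104.4)/2 × 0.25 = 26.4875
  [5.5→6]: (104.4+98.6)/2 × 0.5 = 50.75
  Sum = 857.0 µg/L·hr

AUC = 857.0 µg/L·hr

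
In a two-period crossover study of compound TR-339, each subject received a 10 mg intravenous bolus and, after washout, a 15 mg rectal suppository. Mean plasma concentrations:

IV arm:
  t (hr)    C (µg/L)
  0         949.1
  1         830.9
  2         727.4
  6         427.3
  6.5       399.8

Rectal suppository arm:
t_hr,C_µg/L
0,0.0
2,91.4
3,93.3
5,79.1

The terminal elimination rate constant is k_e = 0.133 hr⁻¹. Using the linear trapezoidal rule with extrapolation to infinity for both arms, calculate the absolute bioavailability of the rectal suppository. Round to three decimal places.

Trapezoidal AUC_0→6.5 (IV):
  [0→1]: (949.1+830.9)/2 × 1 = 890.0
  [1→2]: (830.9+727.4)/2 × 1 = 779.15
  [2→6]: (727.4+427.3)/2 × 4 = 2309.4
  [6→6.5]: (427.3+399.8)/2 × 0.5 = 206.775
  Sum = 4185.325 µg/L·hr
IV tail: 399.8/0.133 = 3006.015; AUC_iv,0→∞ = 4185.325 + 3006.015 = 7191.34 µg/L·hr
Trapezoidal AUC_0→5 (rectal suppository):
  [0→2]: (0.0+91.4)/2 × 2 = 91.4
  [2→3]: (91.4+93.3)/2 × 1 = 92.35
  [3→5]: (93.3+79.1)/2 × 2 = 172.4
  Sum = 356.15 µg/L·hr
rectal suppository tail: 79.1/0.133 = 594.737; AUC_ev,0→∞ = 356.15 + 594.737 = 950.887 µg/L·hr
F = (AUC_ev/D_ev)/(AUC_iv/D_iv) = (950.887/15)/(7191.34/10) = 63.3925/719.134 = 0.0882

F = 0.088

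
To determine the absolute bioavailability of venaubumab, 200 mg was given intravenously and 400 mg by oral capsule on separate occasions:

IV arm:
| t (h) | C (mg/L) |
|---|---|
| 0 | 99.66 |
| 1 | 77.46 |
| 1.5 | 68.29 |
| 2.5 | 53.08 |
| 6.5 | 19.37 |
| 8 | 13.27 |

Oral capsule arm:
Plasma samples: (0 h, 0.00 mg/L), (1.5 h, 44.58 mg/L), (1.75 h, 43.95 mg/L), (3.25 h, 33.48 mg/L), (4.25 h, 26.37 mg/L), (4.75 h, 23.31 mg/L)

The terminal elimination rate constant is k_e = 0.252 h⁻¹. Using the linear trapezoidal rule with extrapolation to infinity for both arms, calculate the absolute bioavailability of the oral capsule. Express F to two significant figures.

F = 0.29

Trapezoidal AUC_0→8 (IV):
  [0→1]: (99.66+77.46)/2 × 1 = 88.56
  [1→1.5]: (77.46+68.29)/2 × 0.5 = 36.4375
  [1.5→2.5]: (68.29+53.08)/2 × 1 = 60.685
  [2.5→6.5]: (53.08+19.37)/2 × 4 = 144.9
  [6.5→8]: (19.37+13.27)/2 × 1.5 = 24.48
  Sum = 355.0625 mg/L·h
IV tail: 13.27/0.252 = 52.659; AUC_iv,0→∞ = 355.0625 + 52.659 = 407.7215 mg/L·h
Trapezoidal AUC_0→4.75 (oral capsule):
  [0→1.5]: (0.00+44.58)/2 × 1.5 = 33.435
  [1.5→1.75]: (44.58+43.95)/2 × 0.25 = 11.06625
  [1.75→3.25]: (43.95+33.48)/2 × 1.5 = 58.0725
  [3.25→4.25]: (33.48+26.37)/2 × 1 = 29.925
  [4.25→4.75]: (26.37+23.31)/2 × 0.5 = 12.42
  Sum = 144.91875 mg/L·h
oral capsule tail: 23.31/0.252 = 92.500; AUC_ev,0→∞ = 144.91875 + 92.500 = 237.41875 mg/L·h
F = (AUC_ev/D_ev)/(AUC_iv/D_iv) = (237.41875/400)/(407.7215/200) = 0.593547/2.0386075 = 0.2912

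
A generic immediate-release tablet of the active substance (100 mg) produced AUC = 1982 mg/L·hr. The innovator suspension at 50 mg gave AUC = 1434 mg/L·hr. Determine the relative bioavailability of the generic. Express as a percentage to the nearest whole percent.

F_rel = 69%

F_rel = (AUC_test/D_test) / (AUC_ref/D_ref)
      = (1982/100) / (1434/50)
      = 19.82 / 28.68 = 0.6911 = 69.11%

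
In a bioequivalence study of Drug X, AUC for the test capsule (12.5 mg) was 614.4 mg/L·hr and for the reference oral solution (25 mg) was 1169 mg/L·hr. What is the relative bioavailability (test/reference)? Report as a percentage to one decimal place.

F_rel = (AUC_test/D_test) / (AUC_ref/D_ref)
      = (614.4/12.5) / (1169/25)
      = 49.152 / 46.76 = 1.0512 = 105.12%

F_rel = 105.1%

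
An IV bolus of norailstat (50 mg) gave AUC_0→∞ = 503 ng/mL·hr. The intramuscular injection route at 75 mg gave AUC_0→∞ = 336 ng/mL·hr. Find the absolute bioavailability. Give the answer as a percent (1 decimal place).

F = 44.5%

F = (AUC_ev / D_ev) / (AUC_iv / D_iv)
  = (336/75) / (503/50)
  = 4.48 / 10.06 = 0.4453
  = 44.53%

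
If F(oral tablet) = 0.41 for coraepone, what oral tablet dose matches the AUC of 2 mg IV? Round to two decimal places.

D_oral = 4.88 mg

For equal systemic exposure: F × D_ev = D_iv
D_ev = D_iv / F = 2 / 0.41 = 4.87805 mg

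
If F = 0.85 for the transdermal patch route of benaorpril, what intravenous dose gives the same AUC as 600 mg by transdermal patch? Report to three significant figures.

Systemic exposure from an extravascular dose = F × D_ev, so the equivalent IV dose is F × D_ev.
D_iv = F × D_ev = 0.85 × 600 = 510 mg

D_iv = 510 mg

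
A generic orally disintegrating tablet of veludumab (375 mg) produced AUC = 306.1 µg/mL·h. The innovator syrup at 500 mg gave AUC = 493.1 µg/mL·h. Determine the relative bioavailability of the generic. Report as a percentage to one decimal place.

F_rel = (AUC_test/D_test) / (AUC_ref/D_ref)
      = (306.1/375) / (493.1/500)
      = 0.816267 / 0.9862 = 0.8277 = 82.77%

F_rel = 82.8%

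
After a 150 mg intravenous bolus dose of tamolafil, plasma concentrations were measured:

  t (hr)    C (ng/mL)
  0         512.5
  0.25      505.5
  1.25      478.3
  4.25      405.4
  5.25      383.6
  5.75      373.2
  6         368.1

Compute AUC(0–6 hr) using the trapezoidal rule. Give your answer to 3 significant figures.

AUC = 2620 ng/mL·hr

Trapezoidal AUC_0→6:
  [0→0.25]: (512.5+505.5)/2 × 0.25 = 127.25
  [0.25→1.25]: (505.5+478.3)/2 × 1 = 491.9
  [1.25→4.25]: (478.3+405.4)/2 × 3 = 1325.55
  [4.25→5.25]: (405.4+383.6)/2 × 1 = 394.5
  [5.25→5.75]: (383.6+373.2)/2 × 0.5 = 189.2
  [5.75→6]: (373.2+368.1)/2 × 0.25 = 92.6625
  Sum = 2621.0625 ng/mL·hr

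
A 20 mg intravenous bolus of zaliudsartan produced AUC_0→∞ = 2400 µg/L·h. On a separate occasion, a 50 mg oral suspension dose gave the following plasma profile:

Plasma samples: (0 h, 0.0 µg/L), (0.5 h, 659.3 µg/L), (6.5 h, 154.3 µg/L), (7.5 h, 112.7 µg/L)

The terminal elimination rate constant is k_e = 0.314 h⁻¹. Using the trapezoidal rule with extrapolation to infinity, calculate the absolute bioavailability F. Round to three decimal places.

Trapezoidal AUC_0→7.5 (oral suspension):
  [0→0.5]: (0.0+659.3)/2 × 0.5 = 164.825
  [0.5→6.5]: (659.3+154.3)/2 × 6 = 2440.8
  [6.5→7.5]: (154.3+112.7)/2 × 1 = 133.5
  Sum = 2739.125 µg/L·h
Tail: C_last/k_e = 112.7/0.314 = 358.917
AUC_0→∞ (oral suspension) = 2739.125 + 358.917 = 3098.042 µg/L·h
F = (AUC_ev/D_ev)/(AUC_iv/D_iv) = (3098.042/50)/(2400/20) = 61.96084/120 = 0.5163

F = 0.516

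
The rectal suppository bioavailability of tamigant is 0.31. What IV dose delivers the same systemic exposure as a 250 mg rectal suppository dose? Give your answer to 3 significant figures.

D_iv = 77.5 mg

Systemic exposure from an extravascular dose = F × D_ev, so the equivalent IV dose is F × D_ev.
D_iv = F × D_ev = 0.31 × 250 = 77.5 mg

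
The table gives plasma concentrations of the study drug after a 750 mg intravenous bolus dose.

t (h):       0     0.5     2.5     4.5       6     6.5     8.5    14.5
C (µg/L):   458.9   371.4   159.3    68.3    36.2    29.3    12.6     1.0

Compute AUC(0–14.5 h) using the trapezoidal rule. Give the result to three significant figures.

Trapezoidal AUC_0→14.5:
  [0→0.5]: (458.9+371.4)/2 × 0.5 = 207.575
  [0.5→2.5]: (371.4+159.3)/2 × 2 = 530.7
  [2.5→4.5]: (159.3+68.3)/2 × 2 = 227.6
  [4.5→6]: (68.3+36.2)/2 × 1.5 = 78.375
  [6→6.5]: (36.2+29.3)/2 × 0.5 = 16.375
  [6.5→8.5]: (29.3+12.6)/2 × 2 = 41.9
  [8.5→14.5]: (12.6+1.0)/2 × 6 = 40.8
  Sum = 1143.325 µg/L·h

AUC = 1140 µg/L·h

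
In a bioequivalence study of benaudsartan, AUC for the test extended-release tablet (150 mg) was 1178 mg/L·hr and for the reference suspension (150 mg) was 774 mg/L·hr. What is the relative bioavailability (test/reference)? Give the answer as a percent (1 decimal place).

F_rel = 152.2%

F_rel = (AUC_test/D_test) / (AUC_ref/D_ref)
      = (1178/150) / (774/150)
      = 7.85333 / 5.16 = 1.5220 = 152.20%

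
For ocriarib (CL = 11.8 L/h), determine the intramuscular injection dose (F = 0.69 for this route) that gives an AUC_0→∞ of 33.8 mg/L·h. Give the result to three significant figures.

Dose = CL × AUC_0→∞ / F
     = 11.8 × 33.8 / 0.69 = 578.029 mg

Dose = 578 mg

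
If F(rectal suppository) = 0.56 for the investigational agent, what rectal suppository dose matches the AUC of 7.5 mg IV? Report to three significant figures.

D_rectal = 13.4 mg

For equal systemic exposure: F × D_ev = D_iv
D_ev = D_iv / F = 7.5 / 0.56 = 13.3929 mg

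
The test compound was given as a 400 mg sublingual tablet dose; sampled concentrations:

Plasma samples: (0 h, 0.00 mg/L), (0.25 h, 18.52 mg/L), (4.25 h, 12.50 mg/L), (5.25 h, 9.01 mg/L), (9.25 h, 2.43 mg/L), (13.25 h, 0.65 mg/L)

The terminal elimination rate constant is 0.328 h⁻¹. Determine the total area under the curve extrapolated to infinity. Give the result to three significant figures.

Trapezoidal AUC_0→13.25:
  [0→0.25]: (0.00+18.52)/2 × 0.25 = 2.315
  [0.25→4.25]: (18.52+12.50)/2 × 4 = 62.04
  [4.25→5.25]: (12.50+9.01)/2 × 1 = 10.755
  [5.25→9.25]: (9.01+2.43)/2 × 4 = 22.88
  [9.25→13.25]: (2.43+0.65)/2 × 4 = 6.16
  Sum = 104.15 mg/L·h
Extrapolated tail: C_last / k_e = 0.65 / 0.328 = 1.982
AUC_0→∞ = 104.15 + 1.982 = 106.132 mg/L·h

AUC = 106 mg/L·h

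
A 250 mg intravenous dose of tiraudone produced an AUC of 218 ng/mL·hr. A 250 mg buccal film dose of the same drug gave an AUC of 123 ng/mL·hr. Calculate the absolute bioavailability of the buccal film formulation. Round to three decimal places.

F = 0.564

F = (AUC_ev / D_ev) / (AUC_iv / D_iv)
  = (123/250) / (218/250)
  = 0.492 / 0.872 = 0.5642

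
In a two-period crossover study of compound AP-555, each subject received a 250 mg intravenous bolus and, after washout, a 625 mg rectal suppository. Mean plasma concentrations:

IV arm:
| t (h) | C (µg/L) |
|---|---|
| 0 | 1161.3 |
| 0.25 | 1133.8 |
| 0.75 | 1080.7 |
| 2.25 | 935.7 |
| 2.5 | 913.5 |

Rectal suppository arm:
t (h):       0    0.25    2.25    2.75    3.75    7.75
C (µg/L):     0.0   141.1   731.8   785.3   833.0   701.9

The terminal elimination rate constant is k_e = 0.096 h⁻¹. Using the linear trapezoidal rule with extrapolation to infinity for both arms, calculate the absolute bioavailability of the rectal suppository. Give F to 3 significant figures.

Trapezoidal AUC_0→2.5 (IV):
  [0→0.25]: (1161.3+1133.8)/2 × 0.25 = 286.8875
  [0.25→0.75]: (1133.8+1080.7)/2 × 0.5 = 553.625
  [0.75→2.25]: (1080.7+935.7)/2 × 1.5 = 1512.3
  [2.25→2.5]: (935.7+913.5)/2 × 0.25 = 231.15
  Sum = 2583.9625 µg/L·h
IV tail: 913.5/0.096 = 9515.625; AUC_iv,0→∞ = 2583.9625 + 9515.625 = 12099.5875 µg/L·h
Trapezoidal AUC_0→7.75 (rectal suppository):
  [0→0.25]: (0.0+141.1)/2 × 0.25 = 17.6375
  [0.25→2.25]: (141.1+731.8)/2 × 2 = 872.9
  [2.25→2.75]: (731.8+785.3)/2 × 0.5 = 379.275
  [2.75→3.75]: (785.3+833.0)/2 × 1 = 809.15
  [3.75→7.75]: (833.0+701.9)/2 × 4 = 3069.8
  Sum = 5148.7625 µg/L·h
rectal suppository tail: 701.9/0.096 = 7311.458; AUC_ev,0→∞ = 5148.7625 + 7311.458 = 12460.2205 µg/L·h
F = (AUC_ev/D_ev)/(AUC_iv/D_iv) = (12460.2205/625)/(12099.5875/250) = 19.9364/48.39835 = 0.4119

F = 0.412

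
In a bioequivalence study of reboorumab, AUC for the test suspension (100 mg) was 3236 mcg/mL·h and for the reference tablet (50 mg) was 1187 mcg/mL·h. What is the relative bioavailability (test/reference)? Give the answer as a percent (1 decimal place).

F_rel = (AUC_test/D_test) / (AUC_ref/D_ref)
      = (3236/100) / (1187/50)
      = 32.36 / 23.74 = 1.3631 = 136.31%

F_rel = 136.3%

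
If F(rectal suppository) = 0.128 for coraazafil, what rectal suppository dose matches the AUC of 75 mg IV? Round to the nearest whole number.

D_rectal = 586 mg

For equal systemic exposure: F × D_ev = D_iv
D_ev = D_iv / F = 75 / 0.128 = 585.9375 mg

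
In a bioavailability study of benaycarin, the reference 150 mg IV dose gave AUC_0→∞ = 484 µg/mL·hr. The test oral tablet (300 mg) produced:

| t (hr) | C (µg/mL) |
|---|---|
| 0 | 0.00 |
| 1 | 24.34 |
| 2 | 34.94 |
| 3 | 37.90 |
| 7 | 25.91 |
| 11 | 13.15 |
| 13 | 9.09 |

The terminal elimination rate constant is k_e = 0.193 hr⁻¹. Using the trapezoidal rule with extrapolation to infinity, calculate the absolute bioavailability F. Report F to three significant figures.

Trapezoidal AUC_0→13 (oral tablet):
  [0→1]: (0.00+24.34)/2 × 1 = 12.17
  [1→2]: (24.34+34.94)/2 × 1 = 29.64
  [2→3]: (34.94+37.90)/2 × 1 = 36.42
  [3→7]: (37.90+25.91)/2 × 4 = 127.62
  [7→11]: (25.91+13.15)/2 × 4 = 78.12
  [11→13]: (13.15+9.09)/2 × 2 = 22.24
  Sum = 306.21 µg/mL·hr
Tail: C_last/k_e = 9.09/0.193 = 47.098
AUC_0→∞ (oral tablet) = 306.21 + 47.098 = 353.308 µg/mL·hr
F = (AUC_ev/D_ev)/(AUC_iv/D_iv) = (353.308/300)/(484/150) = 1.17769/3.22667 = 0.3650

F = 0.365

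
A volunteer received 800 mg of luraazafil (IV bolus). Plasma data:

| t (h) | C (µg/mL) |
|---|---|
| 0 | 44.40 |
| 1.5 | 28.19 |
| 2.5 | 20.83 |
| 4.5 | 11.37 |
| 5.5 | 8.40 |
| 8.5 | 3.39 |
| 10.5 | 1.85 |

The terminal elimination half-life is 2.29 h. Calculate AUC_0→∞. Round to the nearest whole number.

Trapezoidal AUC_0→10.5:
  [0→1.5]: (44.40+28.19)/2 × 1.5 = 54.4425
  [1.5→2.5]: (28.19+20.83)/2 × 1 = 24.51
  [2.5→4.5]: (20.83+11.37)/2 × 2 = 32.2
  [4.5→5.5]: (11.37+8.40)/2 × 1 = 9.885
  [5.5→8.5]: (8.40+3.39)/2 × 3 = 17.685
  [8.5→10.5]: (3.39+1.85)/2 × 2 = 5.24
  Sum = 143.9625 µg/mL·h
k_e = ln2 / t½ = 0.693147 / 2.29 = 0.3027 h^-1
Extrapolated tail: C_last / k_e = 1.85 / 0.3027 = 6.112
AUC_0→∞ = 143.9625 + 6.112 = 150.0745 µg/mL·h

AUC = 150 µg/mL·h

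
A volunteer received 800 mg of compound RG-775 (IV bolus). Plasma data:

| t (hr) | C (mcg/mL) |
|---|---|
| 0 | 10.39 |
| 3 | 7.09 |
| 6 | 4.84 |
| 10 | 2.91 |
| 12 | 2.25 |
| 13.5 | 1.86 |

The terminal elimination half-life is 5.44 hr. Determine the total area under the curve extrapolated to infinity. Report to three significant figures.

AUC = 82.5 mcg/mL·hr

Trapezoidal AUC_0→13.5:
  [0→3]: (10.39+7.09)/2 × 3 = 26.22
  [3→6]: (7.09+4.84)/2 × 3 = 17.895
  [6→10]: (4.84+2.91)/2 × 4 = 15.5
  [10→12]: (2.91+2.25)/2 × 2 = 5.16
  [12→13.5]: (2.25+1.86)/2 × 1.5 = 3.0825
  Sum = 67.8575 mcg/mL·hr
k_e = ln2 / t½ = 0.693147 / 5.44 = 0.1274 hr^-1
Extrapolated tail: C_last / k_e = 1.86 / 0.1274 = 14.600
AUC_0→∞ = 67.8575 + 14.600 = 82.4575 mcg/mL·hr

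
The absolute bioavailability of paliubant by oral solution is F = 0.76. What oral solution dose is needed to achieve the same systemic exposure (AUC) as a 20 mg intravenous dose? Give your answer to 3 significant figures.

For equal systemic exposure: F × D_ev = D_iv
D_ev = D_iv / F = 20 / 0.76 = 26.3158 mg

D_oral = 26.3 mg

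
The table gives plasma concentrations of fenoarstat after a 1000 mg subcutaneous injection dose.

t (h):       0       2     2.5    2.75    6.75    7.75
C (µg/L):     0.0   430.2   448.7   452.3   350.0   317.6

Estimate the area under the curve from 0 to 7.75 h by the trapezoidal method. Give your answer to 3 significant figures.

AUC = 2700 µg/L·h

Trapezoidal AUC_0→7.75:
  [0→2]: (0.0+430.2)/2 × 2 = 430.2
  [2→2.5]: (430.2+448.7)/2 × 0.5 = 219.725
  [2.5→2.75]: (448.7+452.3)/2 × 0.25 = 112.625
  [2.75→6.75]: (452.3+350.0)/2 × 4 = 1604.6
  [6.75→7.75]: (350.0+317.6)/2 × 1 = 333.8
  Sum = 2700.95 µg/L·h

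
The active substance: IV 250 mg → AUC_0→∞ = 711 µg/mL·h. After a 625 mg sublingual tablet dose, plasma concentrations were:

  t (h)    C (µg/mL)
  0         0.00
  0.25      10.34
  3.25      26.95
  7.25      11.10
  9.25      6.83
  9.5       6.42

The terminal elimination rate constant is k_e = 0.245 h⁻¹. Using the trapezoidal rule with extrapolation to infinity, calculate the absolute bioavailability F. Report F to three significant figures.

F = 0.101

Trapezoidal AUC_0→9.5 (sublingual tablet):
  [0→0.25]: (0.00+10.34)/2 × 0.25 = 1.2925
  [0.25→3.25]: (10.34+26.95)/2 × 3 = 55.935
  [3.25→7.25]: (26.95+11.10)/2 × 4 = 76.1
  [7.25→9.25]: (11.10+6.83)/2 × 2 = 17.93
  [9.25→9.5]: (6.83+6.42)/2 × 0.25 = 1.65625
  Sum = 152.91375 µg/mL·h
Tail: C_last/k_e = 6.42/0.245 = 26.204
AUC_0→∞ (sublingual tablet) = 152.91375 + 26.204 = 179.11775 µg/mL·h
F = (AUC_ev/D_ev)/(AUC_iv/D_iv) = (179.11775/625)/(711/250) = 0.2865884/2.844 = 0.1008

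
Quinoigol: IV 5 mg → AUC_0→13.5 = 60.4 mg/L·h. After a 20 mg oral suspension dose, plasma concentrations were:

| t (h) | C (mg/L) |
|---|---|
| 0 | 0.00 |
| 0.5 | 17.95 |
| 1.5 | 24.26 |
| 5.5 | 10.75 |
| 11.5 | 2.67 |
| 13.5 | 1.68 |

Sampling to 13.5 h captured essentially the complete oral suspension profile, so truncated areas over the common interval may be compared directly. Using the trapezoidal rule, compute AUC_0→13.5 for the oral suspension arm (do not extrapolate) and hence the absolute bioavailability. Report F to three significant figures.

F = 0.580

Trapezoidal AUC_0→13.5 (oral suspension):
  [0→0.5]: (0.00+17.95)/2 × 0.5 = 4.4875
  [0.5→1.5]: (17.95+24.26)/2 × 1 = 21.105
  [1.5→5.5]: (24.26+10.75)/2 × 4 = 70.02
  [5.5→11.5]: (10.75+2.67)/2 × 6 = 40.26
  [11.5→13.5]: (2.67+1.68)/2 × 2 = 4.35
  Sum = 140.2225 mg/L·h
F = (AUC_ev/D_ev)/(AUC_iv/D_iv) = (140.2225/20)/(60.4/5) = 7.011125/12.08 = 0.5804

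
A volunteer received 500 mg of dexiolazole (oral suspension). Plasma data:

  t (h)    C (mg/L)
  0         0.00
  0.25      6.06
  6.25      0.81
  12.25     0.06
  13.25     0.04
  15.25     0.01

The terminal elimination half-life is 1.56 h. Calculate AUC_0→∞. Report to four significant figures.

Trapezoidal AUC_0→15.25:
  [0→0.25]: (0.00+6.06)/2 × 0.25 = 0.7575
  [0.25→6.25]: (6.06+0.81)/2 × 6 = 20.61
  [6.25→12.25]: (0.81+0.06)/2 × 6 = 2.61
  [12.25→13.25]: (0.06+0.04)/2 × 1 = 0.05
  [13.25→15.25]: (0.04+0.01)/2 × 2 = 0.05
  Sum = 24.0775 mg/L·h
k_e = ln2 / t½ = 0.693147 / 1.56 = 0.4443 h^-1
Extrapolated tail: C_last / k_e = 0.01 / 0.4443 = 0.023
AUC_0→∞ = 24.0775 + 0.023 = 24.1005 mg/L·h

AUC = 24.10 mg/L·h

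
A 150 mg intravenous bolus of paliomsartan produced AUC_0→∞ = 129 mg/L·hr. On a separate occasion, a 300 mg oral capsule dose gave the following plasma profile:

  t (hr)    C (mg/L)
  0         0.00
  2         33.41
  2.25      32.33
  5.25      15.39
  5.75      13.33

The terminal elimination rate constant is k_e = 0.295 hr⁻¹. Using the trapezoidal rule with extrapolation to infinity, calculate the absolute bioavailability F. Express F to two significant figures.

F = 0.64

Trapezoidal AUC_0→5.75 (oral capsule):
  [0→2]: (0.00+33.41)/2 × 2 = 33.41
  [2→2.25]: (33.41+32.33)/2 × 0.25 = 8.2175
  [2.25→5.25]: (32.33+15.39)/2 × 3 = 71.58
  [5.25→5.75]: (15.39+13.33)/2 × 0.5 = 7.18
  Sum = 120.3875 mg/L·hr
Tail: C_last/k_e = 13.33/0.295 = 45.186
AUC_0→∞ (oral capsule) = 120.3875 + 45.186 = 165.5735 mg/L·hr
F = (AUC_ev/D_ev)/(AUC_iv/D_iv) = (165.5735/300)/(129/150) = 0.551912/0.86 = 0.6418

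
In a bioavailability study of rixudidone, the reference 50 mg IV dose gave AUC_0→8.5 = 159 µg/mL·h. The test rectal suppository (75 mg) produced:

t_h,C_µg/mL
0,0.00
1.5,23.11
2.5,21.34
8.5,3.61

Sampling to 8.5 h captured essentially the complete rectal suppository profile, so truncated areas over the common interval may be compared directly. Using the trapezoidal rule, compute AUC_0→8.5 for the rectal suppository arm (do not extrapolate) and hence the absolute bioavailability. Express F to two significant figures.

F = 0.48

Trapezoidal AUC_0→8.5 (rectal suppository):
  [0→1.5]: (0.00+23.11)/2 × 1.5 = 17.3325
  [1.5→2.5]: (23.11+21.34)/2 × 1 = 22.225
  [2.5→8.5]: (21.34+3.61)/2 × 6 = 74.85
  Sum = 114.4075 µg/mL·h
F = (AUC_ev/D_ev)/(AUC_iv/D_iv) = (114.4075/75)/(159/50) = 1.52543/3.18 = 0.4797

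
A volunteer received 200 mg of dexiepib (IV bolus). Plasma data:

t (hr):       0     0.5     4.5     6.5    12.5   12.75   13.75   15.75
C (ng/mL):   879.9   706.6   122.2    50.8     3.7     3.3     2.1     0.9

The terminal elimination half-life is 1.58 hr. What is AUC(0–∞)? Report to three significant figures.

AUC = 2400 ng/mL·hr

Trapezoidal AUC_0→15.75:
  [0→0.5]: (879.9+706.6)/2 × 0.5 = 396.625
  [0.5→4.5]: (706.6+122.2)/2 × 4 = 1657.6
  [4.5→6.5]: (122.2+50.8)/2 × 2 = 173.0
  [6.5→12.5]: (50.8+3.7)/2 × 6 = 163.5
  [12.5→12.75]: (3.7+3.3)/2 × 0.25 = 0.875
  [12.75→13.75]: (3.3+2.1)/2 × 1 = 2.7
  [13.75→15.75]: (2.1+0.9)/2 × 2 = 3.0
  Sum = 2397.3 ng/mL·hr
k_e = ln2 / t½ = 0.693147 / 1.58 = 0.4387 hr^-1
Extrapolated tail: C_last / k_e = 0.9 / 0.4387 = 2.052
AUC_0→∞ = 2397.3 + 2.052 = 2399.352 ng/mL·hr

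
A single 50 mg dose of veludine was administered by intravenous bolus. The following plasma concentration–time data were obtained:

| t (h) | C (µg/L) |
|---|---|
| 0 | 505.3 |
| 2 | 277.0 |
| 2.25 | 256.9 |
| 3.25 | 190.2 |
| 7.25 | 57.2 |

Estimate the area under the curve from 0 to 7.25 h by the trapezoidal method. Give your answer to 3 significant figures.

AUC = 1570 µg/L·h

Trapezoidal AUC_0→7.25:
  [0→2]: (505.3+277.0)/2 × 2 = 782.3
  [2→2.25]: (277.0+256.9)/2 × 0.25 = 66.7375
  [2.25→3.25]: (256.9+190.2)/2 × 1 = 223.55
  [3.25→7.25]: (190.2+57.2)/2 × 4 = 494.8
  Sum = 1567.3875 µg/L·h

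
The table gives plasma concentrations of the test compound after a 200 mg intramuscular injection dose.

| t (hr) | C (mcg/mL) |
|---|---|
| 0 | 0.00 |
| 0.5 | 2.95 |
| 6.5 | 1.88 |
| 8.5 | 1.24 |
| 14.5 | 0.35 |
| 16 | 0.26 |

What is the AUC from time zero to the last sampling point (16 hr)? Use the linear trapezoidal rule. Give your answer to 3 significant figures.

AUC = 23.6 mcg/mL·hr

Trapezoidal AUC_0→16:
  [0→0.5]: (0.00+2.95)/2 × 0.5 = 0.7375
  [0.5→6.5]: (2.95+1.88)/2 × 6 = 14.49
  [6.5→8.5]: (1.88+1.24)/2 × 2 = 3.12
  [8.5→14.5]: (1.24+0.35)/2 × 6 = 4.77
  [14.5→16]: (0.35+0.26)/2 × 1.5 = 0.4575
  Sum = 23.575 mcg/mL·hr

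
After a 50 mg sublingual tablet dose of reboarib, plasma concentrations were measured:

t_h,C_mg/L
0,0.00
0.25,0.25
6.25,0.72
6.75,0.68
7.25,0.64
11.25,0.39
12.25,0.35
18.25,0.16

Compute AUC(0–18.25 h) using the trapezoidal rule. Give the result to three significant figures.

Trapezoidal AUC_0→18.25:
  [0→0.25]: (0.00+0.25)/2 × 0.25 = 0.03125
  [0.25→6.25]: (0.25+0.72)/2 × 6 = 2.91
  [6.25→6.75]: (0.72+0.68)/2 × 0.5 = 0.35
  [6.75→7.25]: (0.68+0.64)/2 × 0.5 = 0.33
  [7.25→11.25]: (0.64+0.39)/2 × 4 = 2.06
  [11.25→12.25]: (0.39+0.35)/2 × 1 = 0.37
  [12.25→18.25]: (0.35+0.16)/2 × 6 = 1.53
  Sum = 7.58125 mg/L·h

AUC = 7.58 mg/L·h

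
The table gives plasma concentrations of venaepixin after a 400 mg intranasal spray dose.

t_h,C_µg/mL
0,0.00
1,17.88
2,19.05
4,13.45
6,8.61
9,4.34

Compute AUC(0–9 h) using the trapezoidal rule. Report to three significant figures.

Trapezoidal AUC_0→9:
  [0→1]: (0.00+17.88)/2 × 1 = 8.94
  [1→2]: (17.88+19.05)/2 × 1 = 18.465
  [2→4]: (19.05+13.45)/2 × 2 = 32.5
  [4→6]: (13.45+8.61)/2 × 2 = 22.06
  [6→9]: (8.61+4.34)/2 × 3 = 19.425
  Sum = 101.39 µg/mL·h

AUC = 101 µg/mL·h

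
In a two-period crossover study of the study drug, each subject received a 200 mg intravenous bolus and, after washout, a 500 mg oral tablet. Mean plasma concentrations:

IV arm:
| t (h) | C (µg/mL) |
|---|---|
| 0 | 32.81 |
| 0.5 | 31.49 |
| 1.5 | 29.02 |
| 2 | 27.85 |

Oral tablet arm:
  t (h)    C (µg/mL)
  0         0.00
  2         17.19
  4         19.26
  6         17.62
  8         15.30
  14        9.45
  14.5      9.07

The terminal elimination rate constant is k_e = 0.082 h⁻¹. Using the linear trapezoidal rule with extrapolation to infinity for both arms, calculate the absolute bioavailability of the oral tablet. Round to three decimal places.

Trapezoidal AUC_0→2 (IV):
  [0→0.5]: (32.81+31.49)/2 × 0.5 = 16.075
  [0.5→1.5]: (31.49+29.02)/2 × 1 = 30.255
  [1.5→2]: (29.02+27.85)/2 × 0.5 = 14.2175
  Sum = 60.5475 µg/mL·h
IV tail: 27.85/0.082 = 339.634; AUC_iv,0→∞ = 60.5475 + 339.634 = 400.1815 µg/mL·h
Trapezoidal AUC_0→14.5 (oral tablet):
  [0→2]: (0.00+17.19)/2 × 2 = 17.19
  [2→4]: (17.19+19.26)/2 × 2 = 36.45
  [4→6]: (19.26+17.62)/2 × 2 = 36.88
  [6→8]: (17.62+15.30)/2 × 2 = 32.92
  [8→14]: (15.30+9.45)/2 × 6 = 74.25
  [14→14.5]: (9.45+9.07)/2 × 0.5 = 4.63
  Sum = 202.32 µg/mL·h
oral tablet tail: 9.07/0.082 = 110.610; AUC_ev,0→∞ = 202.32 + 110.610 = 312.93 µg/mL·h
F = (AUC_ev/D_ev)/(AUC_iv/D_iv) = (312.93/500)/(400.1815/200) = 0.62586/2.0009075 = 0.3128

F = 0.313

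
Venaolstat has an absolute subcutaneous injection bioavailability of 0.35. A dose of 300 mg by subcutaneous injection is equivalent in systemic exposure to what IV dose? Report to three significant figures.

D_iv = 105 mg

Systemic exposure from an extravascular dose = F × D_ev, so the equivalent IV dose is F × D_ev.
D_iv = F × D_ev = 0.35 × 300 = 105 mg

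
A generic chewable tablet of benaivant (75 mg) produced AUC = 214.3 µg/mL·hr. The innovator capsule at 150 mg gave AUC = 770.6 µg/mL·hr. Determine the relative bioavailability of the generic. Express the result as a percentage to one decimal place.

F_rel = (AUC_test/D_test) / (AUC_ref/D_ref)
      = (214.3/75) / (770.6/150)
      = 2.85733 / 5.13733 = 0.5562 = 55.62%

F_rel = 55.6%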